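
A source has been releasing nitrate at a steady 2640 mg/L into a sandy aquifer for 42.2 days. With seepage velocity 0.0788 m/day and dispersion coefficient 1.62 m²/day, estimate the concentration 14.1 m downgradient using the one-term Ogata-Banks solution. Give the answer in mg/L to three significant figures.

471 mg/L

For a continuous step input, C/C₀ ≈ ½·erfc((x−vt)/(2√(Dt))).
vt = 0.0788 × 42.2 = 3.32536 m and 2√(Dt) = 2√(1.62 × 42.2) = 16.54 m.
Argument (x−vt)/(2√(Dt)) = (14.1 − 3.32536)/16.54 = 0.6514; ½·erfc(0.6514) = 0.1785.
C = 2640 × 0.1785 = 471 mg/L.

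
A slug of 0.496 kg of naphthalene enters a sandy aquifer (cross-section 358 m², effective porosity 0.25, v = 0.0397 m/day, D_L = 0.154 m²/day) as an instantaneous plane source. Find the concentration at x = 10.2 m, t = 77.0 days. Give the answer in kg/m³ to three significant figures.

For an instantaneous plane source, C(x,t) = M/(n_e·A·√(4πDt)) · exp(−(x−vt)²/(4Dt)), with n_e·A the pore (flow) area.
Plume center vt = 0.0397 × 77.0 = 3.0569 m, so the well at 10.2 m is 7.1431 m downgradient of the peak.
√(4πDt) = 12.21 m, giving peak height M/(n_e·A·√(4πDt)) = 0.496/(0.25 × 358 × 12.21) = 0.0004539 kg/m³.
(x−vt)²/(4Dt) = (7.1431)²/(4 × 0.154 × 77.0) = 1.076; exp(−1.076) = 0.3410.
C = 0.0004539 × 0.3410 = 0.000155 kg/m³.

0.000155 kg/m³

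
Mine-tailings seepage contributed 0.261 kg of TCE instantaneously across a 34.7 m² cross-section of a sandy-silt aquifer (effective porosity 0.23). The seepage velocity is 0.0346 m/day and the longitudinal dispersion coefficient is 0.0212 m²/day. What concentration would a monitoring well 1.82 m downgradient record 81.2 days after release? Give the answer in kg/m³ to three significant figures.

0.00610 kg/m³

For an instantaneous plane source, C(x,t) = M/(n_e·A·√(4πDt)) · exp(−(x−vt)²/(4Dt)), with n_e·A the pore (flow) area.
Plume center vt = 0.0346 × 81.2 = 2.80952 m, so the well at 1.82 m is 0.98952 m upgradient of the peak.
√(4πDt) = 4.651 m, giving peak height M/(n_e·A·√(4πDt)) = 0.261/(0.23 × 34.7 × 4.651) = 0.007031 kg/m³.
(x−vt)²/(4Dt) = (-0.98952)²/(4 × 0.0212 × 81.2) = 0.1422; exp(−0.1422) = 0.8674.
C = 0.007031 × 0.8674 = 0.00610 kg/m³.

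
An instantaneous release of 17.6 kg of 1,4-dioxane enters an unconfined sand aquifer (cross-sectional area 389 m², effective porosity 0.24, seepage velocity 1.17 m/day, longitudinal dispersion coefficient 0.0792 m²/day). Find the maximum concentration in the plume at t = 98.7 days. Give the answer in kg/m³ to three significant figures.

0.0190 kg/m³

The peak of an instantaneous 1D plume sits at x = vt; there the Gaussian factor is 1 and C_max = M/(n_e·A·√(4πDt)), where n_e·A is the pore area the mass is dissolved in.
√(4πDt) = √(4π × 0.0792 × 98.7) = 9.911 m, so C_max = 17.6/(0.24 × 389 × 9.911) = 0.0190 kg/m³.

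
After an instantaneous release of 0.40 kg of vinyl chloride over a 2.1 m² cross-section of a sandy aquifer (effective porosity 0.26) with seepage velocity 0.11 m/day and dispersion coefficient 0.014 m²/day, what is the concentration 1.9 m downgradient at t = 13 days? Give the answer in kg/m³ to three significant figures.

0.358 kg/m³

For an instantaneous plane source, C(x,t) = M/(n_e·A·√(4πDt)) · exp(−(x−vt)²/(4Dt)), with n_e·A the pore (flow) area.
Plume center vt = 0.11 × 13 = 1.43 m, so the well at 1.9 m is 0.47 m downgradient of the peak.
√(4πDt) = 1.512 m, giving peak height M/(n_e·A·√(4πDt)) = 0.40/(0.26 × 2.1 × 1.512) = 0.4845 kg/m³.
(x−vt)²/(4Dt) = (0.47)²/(4 × 0.014 × 13) = 0.3034; exp(−0.3034) = 0.7383.
C = 0.4845 × 0.7383 = 0.358 kg/m³.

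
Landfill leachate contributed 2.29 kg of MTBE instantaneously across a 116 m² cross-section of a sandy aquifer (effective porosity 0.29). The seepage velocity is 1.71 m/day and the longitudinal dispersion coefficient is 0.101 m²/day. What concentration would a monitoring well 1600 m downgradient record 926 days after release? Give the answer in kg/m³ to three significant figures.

0.000956 kg/m³

For an instantaneous plane source, C(x,t) = M/(n_e·A·√(4πDt)) · exp(−(x−vt)²/(4Dt)), with n_e·A the pore (flow) area.
Plume center vt = 1.71 × 926 = 1583.46 m, so the well at 1600 m is 16.54 m downgradient of the peak.
√(4πDt) = 34.28 m, giving peak height M/(n_e·A·√(4πDt)) = 2.29/(0.29 × 116 × 34.28) = 0.001986 kg/m³.
(x−vt)²/(4Dt) = (16.54)²/(4 × 0.101 × 926) = 0.7313; exp(−0.7313) = 0.4813.
C = 0.001986 × 0.4813 = 0.000956 kg/m³.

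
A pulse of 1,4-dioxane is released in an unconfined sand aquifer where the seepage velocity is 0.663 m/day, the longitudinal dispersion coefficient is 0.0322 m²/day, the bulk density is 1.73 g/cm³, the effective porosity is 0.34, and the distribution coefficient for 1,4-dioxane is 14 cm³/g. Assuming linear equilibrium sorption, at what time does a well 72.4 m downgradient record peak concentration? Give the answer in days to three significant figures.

7880 days

Retardation factor R = 1 + ρ_b·K_d/n = 1 + 1.73 × 14/0.34 = 72.24.
Sorption retards both mechanisms: v_R = v/R = 0.009178 m/day, D_R = D/R = 0.0004457 m²/day.
Peak time from v_R²t² + 2D_R t − x² = 0: t = (√(D_R² + v_R²x²) − D_R)/v_R².
√(D_R² + v_R²x²) = √(0.0004457² + 0.009178² × 72.4²) = 0.6645; v_R² = 8.424e-05.
t = (0.6645 − 0.0004457)/8.424e-05 = 7880 days.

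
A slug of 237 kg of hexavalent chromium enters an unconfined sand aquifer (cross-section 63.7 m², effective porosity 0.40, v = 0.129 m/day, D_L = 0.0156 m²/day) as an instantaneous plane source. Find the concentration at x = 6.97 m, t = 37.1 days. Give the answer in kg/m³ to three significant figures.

For an instantaneous plane source, C(x,t) = M/(n_e·A·√(4πDt)) · exp(−(x−vt)²/(4Dt)), with n_e·A the pore (flow) area.
Plume center vt = 0.129 × 37.1 = 4.7859 m, so the well at 6.97 m is 2.1841 m downgradient of the peak.
√(4πDt) = 2.697 m, giving peak height M/(n_e·A·√(4πDt)) = 237/(0.40 × 63.7 × 2.697) = 3.449 kg/m³.
(x−vt)²/(4Dt) = (2.1841)²/(4 × 0.0156 × 37.1) = 2.061; exp(−2.061) = 0.1273.
C = 3.449 × 0.1273 = 0.439 kg/m³.

0.439 kg/m³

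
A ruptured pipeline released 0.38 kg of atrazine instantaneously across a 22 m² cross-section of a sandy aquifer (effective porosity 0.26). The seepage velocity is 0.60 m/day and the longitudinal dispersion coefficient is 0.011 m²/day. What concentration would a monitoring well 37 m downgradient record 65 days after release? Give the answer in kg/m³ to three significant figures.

0.00547 kg/m³

For an instantaneous plane source, C(x,t) = M/(n_e·A·√(4πDt)) · exp(−(x−vt)²/(4Dt)), with n_e·A the pore (flow) area.
Plume center vt = 0.60 × 65 = 39 m, so the well at 37 m is 2 m upgradient of the peak.
√(4πDt) = 2.997 m, giving peak height M/(n_e·A·√(4πDt)) = 0.38/(0.26 × 22 × 2.997) = 0.02217 kg/m³.
(x−vt)²/(4Dt) = (-2)²/(4 × 0.011 × 65) = 1.399; exp(−1.399) = 0.2468.
C = 0.02217 × 0.2468 = 0.00547 kg/m³.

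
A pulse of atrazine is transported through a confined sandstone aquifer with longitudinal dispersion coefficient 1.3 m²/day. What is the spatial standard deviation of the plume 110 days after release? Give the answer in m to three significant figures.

Dispersive spreading gives a Gaussian with σ² = 2Dt; advection only shifts the center.
σ = √(2 × 1.3 × 110) = 16.9 m.

16.9 m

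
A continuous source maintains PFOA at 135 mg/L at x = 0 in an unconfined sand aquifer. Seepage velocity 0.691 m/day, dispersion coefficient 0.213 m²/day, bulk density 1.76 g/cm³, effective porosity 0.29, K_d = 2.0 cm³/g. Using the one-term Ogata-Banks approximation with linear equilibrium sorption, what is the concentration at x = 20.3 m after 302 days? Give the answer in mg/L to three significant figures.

10.7 mg/L

Retardation factor R = 1 + ρ_b·K_d/n = 1 + 1.76 × 2.0/0.29 = 13.14.
Sorption retards both mechanisms: v_R = v/R = 0.05259 m/day, D_R = D/R = 0.01621 m²/day.
v_R·t = 0.05259 × 302 = 15.88218 m; 2√(D_R t) = 4.425 m; argument = (20.3 − 15.88218)/4.425 = 0.9984.
C = C₀ × ½·erfc(0.9984) = 135 × 0.07898 = 10.7 mg/L.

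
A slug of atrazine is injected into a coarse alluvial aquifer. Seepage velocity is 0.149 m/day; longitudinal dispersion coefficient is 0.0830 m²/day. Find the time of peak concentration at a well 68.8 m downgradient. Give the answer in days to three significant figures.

For the 1D instantaneous-source solution, setting ∂C/∂t = 0 at fixed x gives v²t² + 2Dt − x² = 0, so t = (√(D² + v²x²) − D)/v².
√(D² + v²x²) = √(0.0830² + 0.149² × 68.8²) = 10.25; v² = 0.022201.
t = (10.25 − 0.0830)/0.022201 = 458 days (vs. the pure-advection estimate x/v = 462 d).

458 days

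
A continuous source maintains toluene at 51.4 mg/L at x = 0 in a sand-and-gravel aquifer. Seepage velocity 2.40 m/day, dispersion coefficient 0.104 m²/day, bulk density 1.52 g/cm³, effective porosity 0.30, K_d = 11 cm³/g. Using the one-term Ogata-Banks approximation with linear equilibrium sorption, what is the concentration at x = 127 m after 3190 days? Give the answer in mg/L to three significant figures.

Retardation factor R = 1 + ρ_b·K_d/n = 1 + 1.52 × 11/0.30 = 56.73.
Sorption retards both mechanisms: v_R = v/R = 0.04231 m/day, D_R = D/R = 0.001833 m²/day.
v_R·t = 0.04231 × 3190 = 134.9689 m; 2√(D_R t) = 4.836 m; argument = (127 − 134.9689)/4.836 = -1.648.
C = C₀ × ½·erfc(-1.648) = 51.4 × 0.9901 = 50.9 mg/L.

50.9 mg/L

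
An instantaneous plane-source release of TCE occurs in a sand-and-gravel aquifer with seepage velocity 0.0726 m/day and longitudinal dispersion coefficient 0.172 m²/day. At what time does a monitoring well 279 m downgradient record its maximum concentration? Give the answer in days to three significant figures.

3810 days

For the 1D instantaneous-source solution, setting ∂C/∂t = 0 at fixed x gives v²t² + 2Dt − x² = 0, so t = (√(D² + v²x²) − D)/v².
√(D² + v²x²) = √(0.172² + 0.0726² × 279²) = 20.26; v² = 0.00527076.
t = (20.26 − 0.172)/0.00527076 = 3810 days (vs. the pure-advection estimate x/v = 3840 d).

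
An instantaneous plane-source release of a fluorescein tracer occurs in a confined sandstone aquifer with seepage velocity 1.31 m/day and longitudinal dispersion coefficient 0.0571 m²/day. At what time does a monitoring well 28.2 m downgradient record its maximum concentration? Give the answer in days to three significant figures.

21.5 days

For the 1D instantaneous-source solution, setting ∂C/∂t = 0 at fixed x gives v²t² + 2Dt − x² = 0, so t = (√(D² + v²x²) − D)/v².
√(D² + v²x²) = √(0.0571² + 1.31² × 28.2²) = 36.94; v² = 1.7161.
t = (36.94 − 0.0571)/1.7161 = 21.5 days (vs. the pure-advection estimate x/v = 21.5 d).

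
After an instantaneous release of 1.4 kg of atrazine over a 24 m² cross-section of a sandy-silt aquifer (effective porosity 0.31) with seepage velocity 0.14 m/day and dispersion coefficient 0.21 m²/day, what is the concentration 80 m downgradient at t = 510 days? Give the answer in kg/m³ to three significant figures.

0.00432 kg/m³

For an instantaneous plane source, C(x,t) = M/(n_e·A·√(4πDt)) · exp(−(x−vt)²/(4Dt)), with n_e·A the pore (flow) area.
Plume center vt = 0.14 × 510 = 71.4 m, so the well at 80 m is 8.6 m downgradient of the peak.
√(4πDt) = 36.69 m, giving peak height M/(n_e·A·√(4πDt)) = 1.4/(0.31 × 24 × 36.69) = 0.005129 kg/m³.
(x−vt)²/(4Dt) = (8.6)²/(4 × 0.21 × 510) = 0.1726; exp(−0.1726) = 0.8415.
C = 0.005129 × 0.8415 = 0.00432 kg/m³.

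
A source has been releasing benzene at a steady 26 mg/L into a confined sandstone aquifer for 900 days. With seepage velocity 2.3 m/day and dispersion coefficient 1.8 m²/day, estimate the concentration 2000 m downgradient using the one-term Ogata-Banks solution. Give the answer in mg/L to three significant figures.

23.2 mg/L

For a continuous step input, C/C₀ ≈ ½·erfc((x−vt)/(2√(Dt))).
vt = 2.3 × 900 = 2070 m and 2√(Dt) = 2√(1.8 × 900) = 80.50 m.
Argument (x−vt)/(2√(Dt)) = (2000 − 2070)/80.50 = -0.8696; ½·erfc(-0.8696) = 0.8906.
C = 26 × 0.8906 = 23.2 mg/L.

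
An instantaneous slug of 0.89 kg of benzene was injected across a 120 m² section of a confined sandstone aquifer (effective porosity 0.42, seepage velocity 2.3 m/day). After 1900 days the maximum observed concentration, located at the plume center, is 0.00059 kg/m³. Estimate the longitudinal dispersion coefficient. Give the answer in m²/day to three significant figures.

At the plume center C_max = M/(n_e·A·√(4πDt)), so D = M²/(4πt·(n_e·A·C_max)²).
n_e·A·C_max = 0.42 × 120 × 0.00059 = 0.02974 kg/m.
D = 0.89²/(4π × 1900 × 0.02974²) = 0.0375 m²/day.

0.0375 m²/day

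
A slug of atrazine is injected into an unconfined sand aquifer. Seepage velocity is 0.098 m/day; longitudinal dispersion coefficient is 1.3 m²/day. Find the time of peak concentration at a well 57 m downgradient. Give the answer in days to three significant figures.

462 days

For the 1D instantaneous-source solution, setting ∂C/∂t = 0 at fixed x gives v²t² + 2Dt − x² = 0, so t = (√(D² + v²x²) − D)/v².
√(D² + v²x²) = √(1.3² + 0.098² × 57²) = 5.735; v² = 0.009604.
t = (5.735 − 1.3)/0.009604 = 462 days (vs. the pure-advection estimate x/v = 582 d).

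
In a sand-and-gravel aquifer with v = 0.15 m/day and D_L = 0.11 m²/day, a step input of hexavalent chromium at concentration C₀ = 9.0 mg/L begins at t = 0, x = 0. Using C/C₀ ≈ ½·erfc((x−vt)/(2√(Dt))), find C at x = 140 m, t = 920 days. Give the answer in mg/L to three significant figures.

4.00 mg/L

For a continuous step input, C/C₀ ≈ ½·erfc((x−vt)/(2√(Dt))).
vt = 0.15 × 920 = 138 m and 2√(Dt) = 2√(0.11 × 920) = 20.12 m.
Argument (x−vt)/(2√(Dt)) = (140 − 138)/20.12 = 0.09940; ½·erfc(0.09940) = 0.4441.
C = 9.0 × 0.4441 = 4.00 mg/L.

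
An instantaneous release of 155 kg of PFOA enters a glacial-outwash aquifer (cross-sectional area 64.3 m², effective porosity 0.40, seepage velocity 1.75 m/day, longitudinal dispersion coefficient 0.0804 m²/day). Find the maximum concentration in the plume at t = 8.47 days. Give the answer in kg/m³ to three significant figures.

The peak of an instantaneous 1D plume sits at x = vt; there the Gaussian factor is 1 and C_max = M/(n_e·A·√(4πDt)), where n_e·A is the pore area the mass is dissolved in.
√(4πDt) = √(4π × 0.0804 × 8.47) = 2.925 m, so C_max = 155/(0.40 × 64.3 × 2.925) = 2.06 kg/m³.

2.06 kg/m³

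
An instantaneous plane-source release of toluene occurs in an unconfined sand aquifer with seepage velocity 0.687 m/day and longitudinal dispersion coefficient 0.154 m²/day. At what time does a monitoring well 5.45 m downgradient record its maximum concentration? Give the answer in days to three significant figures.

7.61 days

For the 1D instantaneous-source solution, setting ∂C/∂t = 0 at fixed x gives v²t² + 2Dt − x² = 0, so t = (√(D² + v²x²) − D)/v².
√(D² + v²x²) = √(0.154² + 0.687² × 5.45²) = 3.747; v² = 0.471969.
t = (3.747 − 0.154)/0.471969 = 7.61 days (vs. the pure-advection estimate x/v = 7.93 d).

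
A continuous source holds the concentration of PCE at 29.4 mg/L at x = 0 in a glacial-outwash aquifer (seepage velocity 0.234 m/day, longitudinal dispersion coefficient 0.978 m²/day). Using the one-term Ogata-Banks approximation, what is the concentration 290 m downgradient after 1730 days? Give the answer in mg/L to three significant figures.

For a continuous step input, C/C₀ ≈ ½·erfc((x−vt)/(2√(Dt))).
vt = 0.234 × 1730 = 404.82 m and 2√(Dt) = 2√(0.978 × 1730) = 82.27 m.
Argument (x−vt)/(2√(Dt)) = (290 − 404.82)/82.27 = -1.396; ½·erfc(-1.396) = 0.9758.
C = 29.4 × 0.9758 = 28.7 mg/L.

28.7 mg/L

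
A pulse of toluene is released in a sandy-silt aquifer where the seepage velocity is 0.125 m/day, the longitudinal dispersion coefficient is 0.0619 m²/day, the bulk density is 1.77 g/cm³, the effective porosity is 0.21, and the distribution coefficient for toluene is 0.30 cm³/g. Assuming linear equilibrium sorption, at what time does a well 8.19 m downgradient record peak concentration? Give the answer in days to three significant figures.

218 days

Retardation factor R = 1 + ρ_b·K_d/n = 1 + 1.77 × 0.30/0.21 = 3.529.
Sorption retards both mechanisms: v_R = v/R = 0.03542 m/day, D_R = D/R = 0.01754 m²/day.
Peak time from v_R²t² + 2D_R t − x² = 0: t = (√(D_R² + v_R²x²) − D_R)/v_R².
√(D_R² + v_R²x²) = √(0.01754² + 0.03542² × 8.19²) = 0.2906; v_R² = 0.001255.
t = (0.2906 − 0.01754)/0.001255 = 218 days.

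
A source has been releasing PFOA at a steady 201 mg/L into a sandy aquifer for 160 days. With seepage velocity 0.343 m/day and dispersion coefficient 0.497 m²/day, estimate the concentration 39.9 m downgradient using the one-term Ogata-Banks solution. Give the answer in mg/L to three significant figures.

177 mg/L

For a continuous step input, C/C₀ ≈ ½·erfc((x−vt)/(2√(Dt))).
vt = 0.343 × 160 = 54.88 m and 2√(Dt) = 2√(0.497 × 160) = 17.83 m.
Argument (x−vt)/(2√(Dt)) = (39.9 − 54.88)/17.83 = -0.8402; ½·erfc(-0.8402) = 0.8826.
C = 201 × 0.8826 = 177 mg/L.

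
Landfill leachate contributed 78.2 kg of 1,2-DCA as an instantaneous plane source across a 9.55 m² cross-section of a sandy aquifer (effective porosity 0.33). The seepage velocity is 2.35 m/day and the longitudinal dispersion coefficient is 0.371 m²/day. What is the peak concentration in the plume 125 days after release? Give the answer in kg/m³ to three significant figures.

1.03 kg/m³

The peak of an instantaneous 1D plume sits at x = vt; there the Gaussian factor is 1 and C_max = M/(n_e·A·√(4πDt)), where n_e·A is the pore area the mass is dissolved in.
√(4πDt) = √(4π × 0.371 × 125) = 24.14 m, so C_max = 78.2/(0.33 × 9.55 × 24.14) = 1.03 kg/m³.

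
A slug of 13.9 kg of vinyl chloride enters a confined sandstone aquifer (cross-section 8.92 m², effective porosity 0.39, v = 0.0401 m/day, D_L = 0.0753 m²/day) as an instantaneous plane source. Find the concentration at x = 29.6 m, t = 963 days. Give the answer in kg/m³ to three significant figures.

For an instantaneous plane source, C(x,t) = M/(n_e·A·√(4πDt)) · exp(−(x−vt)²/(4Dt)), with n_e·A the pore (flow) area.
Plume center vt = 0.0401 × 963 = 38.6163 m, so the well at 29.6 m is 9.0163 m upgradient of the peak.
√(4πDt) = 30.19 m, giving peak height M/(n_e·A·√(4πDt)) = 13.9/(0.39 × 8.92 × 30.19) = 0.1323 kg/m³.
(x−vt)²/(4Dt) = (-9.0163)²/(4 × 0.0753 × 963) = 0.2803; exp(−0.2803) = 0.7556.
C = 0.1323 × 0.7556 = 0.100 kg/m³.

0.100 kg/m³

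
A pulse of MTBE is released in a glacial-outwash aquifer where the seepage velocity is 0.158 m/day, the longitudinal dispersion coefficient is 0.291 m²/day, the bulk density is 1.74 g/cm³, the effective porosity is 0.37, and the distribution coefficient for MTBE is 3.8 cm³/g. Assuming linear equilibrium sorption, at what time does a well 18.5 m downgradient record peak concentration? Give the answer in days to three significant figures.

Retardation factor R = 1 + ρ_b·K_d/n = 1 + 1.74 × 3.8/0.37 = 18.87.
Sorption retards both mechanisms: v_R = v/R = 0.008373 m/day, D_R = D/R = 0.01542 m²/day.
Peak time from v_R²t² + 2D_R t − x² = 0: t = (√(D_R² + v_R²x²) − D_R)/v_R².
√(D_R² + v_R²x²) = √(0.01542² + 0.008373² × 18.5²) = 0.1557; v_R² = 7.011e-05.
t = (0.1557 − 0.01542)/7.011e-05 = 2000 days.

2000 days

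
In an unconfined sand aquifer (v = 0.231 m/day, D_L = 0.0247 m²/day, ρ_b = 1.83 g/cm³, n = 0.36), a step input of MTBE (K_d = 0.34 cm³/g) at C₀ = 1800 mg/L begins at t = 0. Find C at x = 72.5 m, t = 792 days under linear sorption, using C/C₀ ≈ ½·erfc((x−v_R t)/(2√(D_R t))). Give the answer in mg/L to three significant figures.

136 mg/L

Retardation factor R = 1 + ρ_b·K_d/n = 1 + 1.83 × 0.34/0.36 = 2.728.
Sorption retards both mechanisms: v_R = v/R = 0.08468 m/day, D_R = D/R = 0.009054 m²/day.
v_R·t = 0.08468 × 792 = 67.06656 m; 2√(D_R t) = 5.356 m; argument = (72.5 − 67.06656)/5.356 = 1.014.
C = C₀ × ½·erfc(1.014) = 1800 × 0.07578 = 136 mg/L.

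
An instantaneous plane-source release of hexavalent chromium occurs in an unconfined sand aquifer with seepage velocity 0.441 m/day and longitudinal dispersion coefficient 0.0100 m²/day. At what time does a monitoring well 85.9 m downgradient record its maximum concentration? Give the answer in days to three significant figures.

For the 1D instantaneous-source solution, setting ∂C/∂t = 0 at fixed x gives v²t² + 2Dt − x² = 0, so t = (√(D² + v²x²) − D)/v².
√(D² + v²x²) = √(0.0100² + 0.441² × 85.9²) = 37.88; v² = 0.194481.
t = (37.88 − 0.0100)/0.194481 = 195 days (vs. the pure-advection estimate x/v = 195 d).

195 days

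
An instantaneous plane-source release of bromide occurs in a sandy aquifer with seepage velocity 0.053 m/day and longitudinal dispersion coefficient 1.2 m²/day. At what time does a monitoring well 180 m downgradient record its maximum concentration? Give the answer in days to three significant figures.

For the 1D instantaneous-source solution, setting ∂C/∂t = 0 at fixed x gives v²t² + 2Dt − x² = 0, so t = (√(D² + v²x²) − D)/v².
√(D² + v²x²) = √(1.2² + 0.053² × 180²) = 9.615; v² = 0.002809.
t = (9.615 − 1.2)/0.002809 = 3000 days (vs. the pure-advection estimate x/v = 3400 d).

3000 days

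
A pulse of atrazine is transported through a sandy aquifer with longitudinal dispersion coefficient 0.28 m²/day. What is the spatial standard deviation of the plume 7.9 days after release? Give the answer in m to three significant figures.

2.10 m

Dispersive spreading gives a Gaussian with σ² = 2Dt; advection only shifts the center.
σ = √(2 × 0.28 × 7.9) = 2.10 m.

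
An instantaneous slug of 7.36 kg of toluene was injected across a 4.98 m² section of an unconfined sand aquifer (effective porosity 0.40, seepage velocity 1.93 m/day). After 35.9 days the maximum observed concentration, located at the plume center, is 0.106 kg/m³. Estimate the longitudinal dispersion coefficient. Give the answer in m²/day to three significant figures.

At the plume center C_max = M/(n_e·A·√(4πDt)), so D = M²/(4πt·(n_e·A·C_max)²).
n_e·A·C_max = 0.40 × 4.98 × 0.106 = 0.2112 kg/m.
D = 7.36²/(4π × 35.9 × 0.2112²) = 2.69 m²/day.

2.69 m²/day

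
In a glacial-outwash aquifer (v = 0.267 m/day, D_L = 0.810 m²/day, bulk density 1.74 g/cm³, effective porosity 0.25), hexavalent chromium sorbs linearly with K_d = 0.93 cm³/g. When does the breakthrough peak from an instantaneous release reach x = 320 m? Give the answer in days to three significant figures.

8870 days

Retardation factor R = 1 + ρ_b·K_d/n = 1 + 1.74 × 0.93/0.25 = 7.473.
Sorption retards both mechanisms: v_R = v/R = 0.03573 m/day, D_R = D/R = 0.1084 m²/day.
Peak time from v_R²t² + 2D_R t − x² = 0: t = (√(D_R² + v_R²x²) − D_R)/v_R².
√(D_R² + v_R²x²) = √(0.1084² + 0.03573² × 320²) = 11.43; v_R² = 0.001277.
t = (11.43 − 0.1084)/0.001277 = 8870 days.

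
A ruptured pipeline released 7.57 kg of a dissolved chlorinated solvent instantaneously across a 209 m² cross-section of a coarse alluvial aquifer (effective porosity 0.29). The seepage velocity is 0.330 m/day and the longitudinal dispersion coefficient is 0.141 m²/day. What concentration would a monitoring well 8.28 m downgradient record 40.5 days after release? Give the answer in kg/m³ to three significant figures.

0.00475 kg/m³

For an instantaneous plane source, C(x,t) = M/(n_e·A·√(4πDt)) · exp(−(x−vt)²/(4Dt)), with n_e·A the pore (flow) area.
Plume center vt = 0.330 × 40.5 = 13.365 m, so the well at 8.28 m is 5.085 m upgradient of the peak.
√(4πDt) = 8.471 m, giving peak height M/(n_e·A·√(4πDt)) = 7.57/(0.29 × 209 × 8.471) = 0.01474 kg/m³.
(x−vt)²/(4Dt) = (-5.085)²/(4 × 0.141 × 40.5) = 1.132; exp(−1.132) = 0.3224.
C = 0.01474 × 0.3224 = 0.00475 kg/m³.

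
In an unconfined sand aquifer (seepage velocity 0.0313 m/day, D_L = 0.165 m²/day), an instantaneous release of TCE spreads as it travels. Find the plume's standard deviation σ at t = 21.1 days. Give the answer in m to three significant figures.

2.64 m

Dispersive spreading gives a Gaussian with σ² = 2Dt; advection only shifts the center.
σ = √(2 × 0.165 × 21.1) = 2.64 m.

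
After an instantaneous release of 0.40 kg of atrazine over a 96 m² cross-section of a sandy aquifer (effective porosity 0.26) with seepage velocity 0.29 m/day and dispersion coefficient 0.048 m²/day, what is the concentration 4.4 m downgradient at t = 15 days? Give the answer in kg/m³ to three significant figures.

For an instantaneous plane source, C(x,t) = M/(n_e·A·√(4πDt)) · exp(−(x−vt)²/(4Dt)), with n_e·A the pore (flow) area.
Plume center vt = 0.29 × 15 = 4.35 m, so the well at 4.4 m is 0.05 m downgradient of the peak.
√(4πDt) = 3.008 m, giving peak height M/(n_e·A·√(4πDt)) = 0.40/(0.26 × 96 × 3.008) = 0.005328 kg/m³.
(x−vt)²/(4Dt) = (0.05)²/(4 × 0.048 × 15) = 0.0008681; exp(−0.0008681) = 0.9991.
C = 0.005328 × 0.9991 = 0.00532 kg/m³.

0.00532 kg/m³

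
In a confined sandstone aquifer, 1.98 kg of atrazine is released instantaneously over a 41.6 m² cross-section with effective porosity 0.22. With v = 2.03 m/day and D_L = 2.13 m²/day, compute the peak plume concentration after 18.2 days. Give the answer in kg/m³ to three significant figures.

0.00980 kg/m³

The peak of an instantaneous 1D plume sits at x = vt; there the Gaussian factor is 1 and C_max = M/(n_e·A·√(4πDt)), where n_e·A is the pore area the mass is dissolved in.
√(4πDt) = √(4π × 2.13 × 18.2) = 22.07 m, so C_max = 1.98/(0.22 × 41.6 × 22.07) = 0.00980 kg/m³.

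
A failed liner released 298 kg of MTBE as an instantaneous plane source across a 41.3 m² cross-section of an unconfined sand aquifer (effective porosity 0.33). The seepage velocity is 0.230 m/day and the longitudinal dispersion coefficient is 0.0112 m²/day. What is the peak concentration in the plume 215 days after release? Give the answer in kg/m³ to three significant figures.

3.97 kg/m³

The peak of an instantaneous 1D plume sits at x = vt; there the Gaussian factor is 1 and C_max = M/(n_e·A·√(4πDt)), where n_e·A is the pore area the mass is dissolved in.
√(4πDt) = √(4π × 0.0112 × 215) = 5.501 m, so C_max = 298/(0.33 × 41.3 × 5.501) = 3.97 kg/m³.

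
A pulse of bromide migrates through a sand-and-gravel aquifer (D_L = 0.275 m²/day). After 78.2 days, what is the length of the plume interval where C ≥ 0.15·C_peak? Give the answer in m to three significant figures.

The plume is Gaussian with σ = √(2Dt) = √(2 × 0.275 × 78.2) = 6.558 m.
C/C_peak = exp(−Δx²/(2σ²)) = 0.15 ⇒ Δx = σ·√(−2 ln 0.15) = 6.558 × 1.948 = 12.77 m.
Width = 2Δx = 25.5 m.

25.5 m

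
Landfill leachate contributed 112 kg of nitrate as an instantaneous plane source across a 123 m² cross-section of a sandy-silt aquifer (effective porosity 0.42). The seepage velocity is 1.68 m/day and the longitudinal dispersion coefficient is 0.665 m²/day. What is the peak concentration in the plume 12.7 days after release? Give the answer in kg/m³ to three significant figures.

0.210 kg/m³

The peak of an instantaneous 1D plume sits at x = vt; there the Gaussian factor is 1 and C_max = M/(n_e·A·√(4πDt)), where n_e·A is the pore area the mass is dissolved in.
√(4πDt) = √(4π × 0.665 × 12.7) = 10.30 m, so C_max = 112/(0.42 × 123 × 10.30) = 0.210 kg/m³.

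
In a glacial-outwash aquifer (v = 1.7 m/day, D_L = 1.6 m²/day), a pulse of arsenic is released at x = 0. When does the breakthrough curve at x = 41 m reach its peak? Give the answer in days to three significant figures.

For the 1D instantaneous-source solution, setting ∂C/∂t = 0 at fixed x gives v²t² + 2Dt − x² = 0, so t = (√(D² + v²x²) − D)/v².
√(D² + v²x²) = √(1.6² + 1.7² × 41²) = 69.72; v² = 2.89.
t = (69.72 − 1.6)/2.89 = 23.6 days (vs. the pure-advection estimate x/v = 24.1 d).

23.6 days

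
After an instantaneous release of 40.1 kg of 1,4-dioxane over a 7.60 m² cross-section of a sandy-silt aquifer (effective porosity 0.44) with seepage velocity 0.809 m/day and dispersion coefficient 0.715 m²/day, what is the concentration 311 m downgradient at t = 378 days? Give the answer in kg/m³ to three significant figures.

0.201 kg/m³

For an instantaneous plane source, C(x,t) = M/(n_e·A·√(4πDt)) · exp(−(x−vt)²/(4Dt)), with n_e·A the pore (flow) area.
Plume center vt = 0.809 × 378 = 305.802 m, so the well at 311 m is 5.198 m downgradient of the peak.
√(4πDt) = 58.28 m, giving peak height M/(n_e·A·√(4πDt)) = 40.1/(0.44 × 7.60 × 58.28) = 0.2058 kg/m³.
(x−vt)²/(4Dt) = (5.198)²/(4 × 0.715 × 378) = 0.02499; exp(−0.02499) = 0.9753.
C = 0.2058 × 0.9753 = 0.201 kg/m³.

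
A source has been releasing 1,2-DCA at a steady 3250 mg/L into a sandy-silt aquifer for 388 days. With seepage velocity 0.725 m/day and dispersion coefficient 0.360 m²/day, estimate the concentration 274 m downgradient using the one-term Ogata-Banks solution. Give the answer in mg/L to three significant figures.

For a continuous step input, C/C₀ ≈ ½·erfc((x−vt)/(2√(Dt))).
vt = 0.725 × 388 = 281.3 m and 2√(Dt) = 2√(0.360 × 388) = 23.64 m.
Argument (x−vt)/(2√(Dt)) = (274 − 281.3)/23.64 = -0.3088; ½·erfc(-0.3088) = 0.6688.
C = 3250 × 0.6688 = 2170 mg/L.

2170 mg/L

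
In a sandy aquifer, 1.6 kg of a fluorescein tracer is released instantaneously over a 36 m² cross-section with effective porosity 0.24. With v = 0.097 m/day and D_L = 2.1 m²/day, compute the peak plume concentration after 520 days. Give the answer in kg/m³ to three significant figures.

The peak of an instantaneous 1D plume sits at x = vt; there the Gaussian factor is 1 and C_max = M/(n_e·A·√(4πDt)), where n_e·A is the pore area the mass is dissolved in.
√(4πDt) = √(4π × 2.1 × 520) = 117.1 m, so C_max = 1.6/(0.24 × 36 × 117.1) = 0.00158 kg/m³.

0.00158 kg/m³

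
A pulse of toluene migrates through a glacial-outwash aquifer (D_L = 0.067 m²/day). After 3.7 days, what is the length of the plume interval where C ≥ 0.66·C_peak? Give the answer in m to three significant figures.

The plume is Gaussian with σ = √(2Dt) = √(2 × 0.067 × 3.7) = 0.7041 m.
C/C_peak = exp(−Δx²/(2σ²)) = 0.66 ⇒ Δx = σ·√(−2 ln 0.66) = 0.7041 × 0.9116 = 0.6419 m.
Width = 2Δx = 1.28 m.

1.28 m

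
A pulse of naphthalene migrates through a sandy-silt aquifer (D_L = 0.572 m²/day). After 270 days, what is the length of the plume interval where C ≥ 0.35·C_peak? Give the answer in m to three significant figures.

The plume is Gaussian with σ = √(2Dt) = √(2 × 0.572 × 270) = 17.57 m.
C/C_peak = exp(−Δx²/(2σ²)) = 0.35 ⇒ Δx = σ·√(−2 ln 0.35) = 17.57 × 1.449 = 25.46 m.
Width = 2Δx = 50.9 m.

50.9 m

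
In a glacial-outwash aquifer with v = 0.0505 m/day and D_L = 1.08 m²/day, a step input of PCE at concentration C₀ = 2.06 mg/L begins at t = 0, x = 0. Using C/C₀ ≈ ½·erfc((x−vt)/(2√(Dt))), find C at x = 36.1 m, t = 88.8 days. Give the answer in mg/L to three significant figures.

0.0231 mg/L

For a continuous step input, C/C₀ ≈ ½·erfc((x−vt)/(2√(Dt))).
vt = 0.0505 × 88.8 = 4.4844 m and 2√(Dt) = 2√(1.08 × 88.8) = 19.59 m.
Argument (x−vt)/(2√(Dt)) = (36.1 − 4.4844)/19.59 = 1.614; ½·erfc(1.614) = 0.01123.
C = 2.06 × 0.01123 = 0.0231 mg/L.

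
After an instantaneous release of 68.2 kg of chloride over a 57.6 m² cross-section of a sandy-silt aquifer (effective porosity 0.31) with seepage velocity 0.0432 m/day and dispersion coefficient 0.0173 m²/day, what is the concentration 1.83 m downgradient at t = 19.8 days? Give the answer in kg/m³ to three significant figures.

For an instantaneous plane source, C(x,t) = M/(n_e·A·√(4πDt)) · exp(−(x−vt)²/(4Dt)), with n_e·A the pore (flow) area.
Plume center vt = 0.0432 × 19.8 = 0.85536 m, so the well at 1.83 m is 0.97464 m downgradient of the peak.
√(4πDt) = 2.075 m, giving peak height M/(n_e·A·√(4πDt)) = 68.2/(0.31 × 57.6 × 2.075) = 1.841 kg/m³.
(x−vt)²/(4Dt) = (0.97464)²/(4 × 0.0173 × 19.8) = 0.6933; exp(−0.6933) = 0.4999.
C = 1.841 × 0.4999 = 0.920 kg/m³.

0.920 kg/m³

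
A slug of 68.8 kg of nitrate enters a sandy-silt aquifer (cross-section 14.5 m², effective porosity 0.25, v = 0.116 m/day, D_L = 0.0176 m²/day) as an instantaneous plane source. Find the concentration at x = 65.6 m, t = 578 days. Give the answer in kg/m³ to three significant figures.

For an instantaneous plane source, C(x,t) = M/(n_e·A·√(4πDt)) · exp(−(x−vt)²/(4Dt)), with n_e·A the pore (flow) area.
Plume center vt = 0.116 × 578 = 67.048 m, so the well at 65.6 m is 1.448 m upgradient of the peak.
√(4πDt) = 11.31 m, giving peak height M/(n_e·A·√(4πDt)) = 68.8/(0.25 × 14.5 × 11.31) = 1.678 kg/m³.
(x−vt)²/(4Dt) = (-1.448)²/(4 × 0.0176 × 578) = 0.05153; exp(−0.05153) = 0.9498.
C = 1.678 × 0.9498 = 1.59 kg/m³.

1.59 kg/m³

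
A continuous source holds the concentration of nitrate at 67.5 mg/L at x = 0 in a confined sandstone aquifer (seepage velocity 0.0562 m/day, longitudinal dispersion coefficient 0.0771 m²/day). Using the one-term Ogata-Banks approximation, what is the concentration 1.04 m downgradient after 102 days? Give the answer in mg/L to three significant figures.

59.5 mg/L

For a continuous step input, C/C₀ ≈ ½·erfc((x−vt)/(2√(Dt))).
vt = 0.0562 × 102 = 5.7324 m and 2√(Dt) = 2√(0.0771 × 102) = 5.609 m.
Argument (x−vt)/(2√(Dt)) = (1.04 − 5.7324)/5.609 = -0.8366; ½·erfc(-0.8366) = 0.8816.
C = 67.5 × 0.8816 = 59.5 mg/L.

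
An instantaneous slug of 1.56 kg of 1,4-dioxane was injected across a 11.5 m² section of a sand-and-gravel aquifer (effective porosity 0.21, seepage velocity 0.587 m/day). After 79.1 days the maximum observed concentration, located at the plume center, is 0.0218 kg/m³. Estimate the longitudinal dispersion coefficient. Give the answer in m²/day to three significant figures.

At the plume center C_max = M/(n_e·A·√(4πDt)), so D = M²/(4πt·(n_e·A·C_max)²).
n_e·A·C_max = 0.21 × 11.5 × 0.0218 = 0.05265 kg/m.
D = 1.56²/(4π × 79.1 × 0.05265²) = 0.883 m²/day.

0.883 m²/day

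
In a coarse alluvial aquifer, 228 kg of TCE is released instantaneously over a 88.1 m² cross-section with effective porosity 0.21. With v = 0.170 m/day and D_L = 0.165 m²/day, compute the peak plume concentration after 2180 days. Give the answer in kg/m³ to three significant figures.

The peak of an instantaneous 1D plume sits at x = vt; there the Gaussian factor is 1 and C_max = M/(n_e·A·√(4πDt)), where n_e·A is the pore area the mass is dissolved in.
√(4πDt) = √(4π × 0.165 × 2180) = 67.23 m, so C_max = 228/(0.21 × 88.1 × 67.23) = 0.183 kg/m³.

0.183 kg/m³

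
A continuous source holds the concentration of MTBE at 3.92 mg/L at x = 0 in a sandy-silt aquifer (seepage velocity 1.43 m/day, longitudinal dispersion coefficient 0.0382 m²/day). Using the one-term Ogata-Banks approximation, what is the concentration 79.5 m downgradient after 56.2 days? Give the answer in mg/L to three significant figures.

For a continuous step input, C/C₀ ≈ ½·erfc((x−vt)/(2√(Dt))).
vt = 1.43 × 56.2 = 80.366 m and 2√(Dt) = 2√(0.0382 × 56.2) = 2.930 m.
Argument (x−vt)/(2√(Dt)) = (79.5 − 80.366)/2.930 = -0.2956; ½·erfc(-0.2956) = 0.6620.
C = 3.92 × 0.6620 = 2.60 mg/L.

2.60 mg/L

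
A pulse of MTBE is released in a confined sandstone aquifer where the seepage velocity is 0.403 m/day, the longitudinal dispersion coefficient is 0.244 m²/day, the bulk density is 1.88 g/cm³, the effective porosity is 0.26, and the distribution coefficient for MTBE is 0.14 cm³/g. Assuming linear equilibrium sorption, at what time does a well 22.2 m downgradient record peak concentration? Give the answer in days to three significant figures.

108 days

Retardation factor R = 1 + ρ_b·K_d/n = 1 + 1.88 × 0.14/0.26 = 2.012.
Sorption retards both mechanisms: v_R = v/R = 0.2003 m/day, D_R = D/R = 0.1213 m²/day.
Peak time from v_R²t² + 2D_R t − x² = 0: t = (√(D_R² + v_R²x²) − D_R)/v_R².
√(D_R² + v_R²x²) = √(0.1213² + 0.2003² × 22.2²) = 4.448; v_R² = 0.04012.
t = (4.448 − 0.1213)/0.04012 = 108 days.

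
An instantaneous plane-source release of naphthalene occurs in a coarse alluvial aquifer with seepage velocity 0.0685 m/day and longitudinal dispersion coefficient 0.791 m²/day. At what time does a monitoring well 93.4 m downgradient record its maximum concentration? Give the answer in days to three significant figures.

For the 1D instantaneous-source solution, setting ∂C/∂t = 0 at fixed x gives v²t² + 2Dt − x² = 0, so t = (√(D² + v²x²) − D)/v².
√(D² + v²x²) = √(0.791² + 0.0685² × 93.4²) = 6.447; v² = 0.00469225.
t = (6.447 − 0.791)/0.00469225 = 1210 days (vs. the pure-advection estimate x/v = 1360 d).

1210 days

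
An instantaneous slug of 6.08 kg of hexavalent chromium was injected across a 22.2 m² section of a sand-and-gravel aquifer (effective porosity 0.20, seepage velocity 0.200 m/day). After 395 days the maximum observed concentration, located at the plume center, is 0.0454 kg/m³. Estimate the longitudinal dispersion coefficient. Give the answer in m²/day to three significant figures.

At the plume center C_max = M/(n_e·A·√(4πDt)), so D = M²/(4πt·(n_e·A·C_max)²).
n_e·A·C_max = 0.20 × 22.2 × 0.0454 = 0.2016 kg/m.
D = 6.08²/(4π × 395 × 0.2016²) = 0.183 m²/day.

0.183 m²/day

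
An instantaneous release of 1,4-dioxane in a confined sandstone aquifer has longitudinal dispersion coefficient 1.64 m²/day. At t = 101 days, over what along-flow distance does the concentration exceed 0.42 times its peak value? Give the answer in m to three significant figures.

The plume is Gaussian with σ = √(2Dt) = √(2 × 1.64 × 101) = 18.20 m.
C/C_peak = exp(−Δx²/(2σ²)) = 0.42 ⇒ Δx = σ·√(−2 ln 0.42) = 18.20 × 1.317 = 23.97 m.
Width = 2Δx = 47.9 m.

47.9 m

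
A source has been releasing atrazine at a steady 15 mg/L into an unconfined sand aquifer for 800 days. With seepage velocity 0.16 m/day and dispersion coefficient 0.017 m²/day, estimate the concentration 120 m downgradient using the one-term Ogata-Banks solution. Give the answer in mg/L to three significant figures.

For a continuous step input, C/C₀ ≈ ½·erfc((x−vt)/(2√(Dt))).
vt = 0.16 × 800 = 128 m and 2√(Dt) = 2√(0.017 × 800) = 7.376 m.
Argument (x−vt)/(2√(Dt)) = (120 − 128)/7.376 = -1.085; ½·erfc(-1.085) = 0.9375.
C = 15 × 0.9375 = 14.1 mg/L.

14.1 mg/L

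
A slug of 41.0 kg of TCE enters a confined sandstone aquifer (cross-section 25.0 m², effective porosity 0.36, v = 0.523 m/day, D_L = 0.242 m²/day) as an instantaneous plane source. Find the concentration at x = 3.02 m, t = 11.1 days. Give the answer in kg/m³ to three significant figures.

0.381 kg/m³

For an instantaneous plane source, C(x,t) = M/(n_e·A·√(4πDt)) · exp(−(x−vt)²/(4Dt)), with n_e·A the pore (flow) area.
Plume center vt = 0.523 × 11.1 = 5.8053 m, so the well at 3.02 m is 2.7853 m upgradient of the peak.
√(4πDt) = 5.810 m, giving peak height M/(n_e·A·√(4πDt)) = 41.0/(0.36 × 25.0 × 5.810) = 0.7841 kg/m³.
(x−vt)²/(4Dt) = (-2.7853)²/(4 × 0.242 × 11.1) = 0.7220; exp(−0.7220) = 0.4858.
C = 0.7841 × 0.4858 = 0.381 kg/m³.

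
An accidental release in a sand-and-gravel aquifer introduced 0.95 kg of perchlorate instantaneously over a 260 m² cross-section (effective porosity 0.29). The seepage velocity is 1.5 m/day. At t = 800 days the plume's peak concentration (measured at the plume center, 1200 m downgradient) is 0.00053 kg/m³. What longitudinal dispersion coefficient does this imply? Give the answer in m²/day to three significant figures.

At the plume center C_max = M/(n_e·A·√(4πDt)), so D = M²/(4πt·(n_e·A·C_max)²).
n_e·A·C_max = 0.29 × 260 × 0.00053 = 0.03996 kg/m.
D = 0.95²/(4π × 800 × 0.03996²) = 0.0562 m²/day.

0.0562 m²/day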